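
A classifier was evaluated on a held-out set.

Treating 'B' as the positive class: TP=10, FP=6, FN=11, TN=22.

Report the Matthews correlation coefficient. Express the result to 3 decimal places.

0.276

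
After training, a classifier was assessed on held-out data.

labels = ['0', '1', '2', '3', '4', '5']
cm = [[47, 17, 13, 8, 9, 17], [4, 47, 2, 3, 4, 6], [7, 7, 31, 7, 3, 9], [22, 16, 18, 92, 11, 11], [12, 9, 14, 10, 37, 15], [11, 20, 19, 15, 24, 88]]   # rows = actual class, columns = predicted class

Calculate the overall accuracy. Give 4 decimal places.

0.4993

Accuracy = trace / total = (47+47+31+92+37+88=342) / 685 = 342/685 = 0.4993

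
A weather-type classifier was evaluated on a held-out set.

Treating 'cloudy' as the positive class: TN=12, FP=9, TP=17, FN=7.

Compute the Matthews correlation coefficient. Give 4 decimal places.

MCC = (TP·TN − FP·FN) / √((TP+FP)(TP+FN)(TN+FP)(TN+FN))
Numerator = 17·12 − 9·7 = 141
Denominator = √(26·24·21·19) = √248976 = 498.9749
MCC = 141 / 498.9749 = 0.2826

0.2826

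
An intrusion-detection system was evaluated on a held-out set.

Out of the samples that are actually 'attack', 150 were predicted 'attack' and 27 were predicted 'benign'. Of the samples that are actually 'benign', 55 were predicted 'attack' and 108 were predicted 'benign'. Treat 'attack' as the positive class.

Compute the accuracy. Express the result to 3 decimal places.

Accuracy = (TP+TN)/N = (150+108)/340 = 0.759

0.759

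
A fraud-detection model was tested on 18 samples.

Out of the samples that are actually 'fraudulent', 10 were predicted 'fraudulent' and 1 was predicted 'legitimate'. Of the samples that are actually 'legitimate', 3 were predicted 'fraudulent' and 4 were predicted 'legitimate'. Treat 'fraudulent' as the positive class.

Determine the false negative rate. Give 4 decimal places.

0.0909

FNR = FN/(FN+TP) = 1/(1+10) = 0.0909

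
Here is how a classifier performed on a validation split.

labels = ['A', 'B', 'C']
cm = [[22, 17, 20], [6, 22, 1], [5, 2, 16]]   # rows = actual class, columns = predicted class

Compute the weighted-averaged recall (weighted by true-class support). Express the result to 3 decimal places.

0.541

Per-class recall (TP/(TP+FN)):
  A: TP=22, FN=17+20=37 → 22/59 = 0.3729
  B: TP=22, FN=6+1=7 → 22/29 = 0.7586
  C: TP=16, FN=5+2=7 → 16/23 = 0.6957
Weighted-recall = Σ (supportᵢ/N)·recallᵢ with N=111: (59/111)·0.3729 + (29/111)·0.7586 + (23/111)·0.6957 = 0.541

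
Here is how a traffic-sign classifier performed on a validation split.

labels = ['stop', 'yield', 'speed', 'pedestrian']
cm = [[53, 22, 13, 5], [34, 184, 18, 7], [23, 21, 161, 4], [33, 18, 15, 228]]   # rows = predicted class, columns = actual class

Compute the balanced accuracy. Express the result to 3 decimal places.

0.708

Balanced accuracy = mean of per-class recall.
  stop: recall = 53/143 = 0.3706
  yield: recall = 184/245 = 0.7510
  speed: recall = 161/207 = 0.7778
  pedestrian: recall = 228/244 = 0.9344
Mean = (0.3706 + 0.7510 + 0.7778 + 0.9344) / 4 = 0.708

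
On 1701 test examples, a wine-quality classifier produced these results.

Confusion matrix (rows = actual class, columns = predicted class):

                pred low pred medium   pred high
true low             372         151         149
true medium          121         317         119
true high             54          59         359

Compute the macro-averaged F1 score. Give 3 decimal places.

0.616

Per-class F1 score (2·TP/(2·TP+FP+FN)):
  low: TP=372, FP=121+54=175, FN=151+149=300 → 744/1219 = 0.6103
  medium: TP=317, FP=151+59=210, FN=121+119=240 → 634/1084 = 0.5849
  high: TP=359, FP=149+119=268, FN=54+59=113 → 718/1099 = 0.6533
Macro-F1 score = mean = (0.6103 + 0.5849 + 0.6533) / 3 = 0.616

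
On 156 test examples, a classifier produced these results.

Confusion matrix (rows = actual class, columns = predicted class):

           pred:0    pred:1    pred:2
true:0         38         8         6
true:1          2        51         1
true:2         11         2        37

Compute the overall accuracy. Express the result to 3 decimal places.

0.808

Accuracy = trace / total = (38+51+37=126) / 156 = 126/156 = 0.808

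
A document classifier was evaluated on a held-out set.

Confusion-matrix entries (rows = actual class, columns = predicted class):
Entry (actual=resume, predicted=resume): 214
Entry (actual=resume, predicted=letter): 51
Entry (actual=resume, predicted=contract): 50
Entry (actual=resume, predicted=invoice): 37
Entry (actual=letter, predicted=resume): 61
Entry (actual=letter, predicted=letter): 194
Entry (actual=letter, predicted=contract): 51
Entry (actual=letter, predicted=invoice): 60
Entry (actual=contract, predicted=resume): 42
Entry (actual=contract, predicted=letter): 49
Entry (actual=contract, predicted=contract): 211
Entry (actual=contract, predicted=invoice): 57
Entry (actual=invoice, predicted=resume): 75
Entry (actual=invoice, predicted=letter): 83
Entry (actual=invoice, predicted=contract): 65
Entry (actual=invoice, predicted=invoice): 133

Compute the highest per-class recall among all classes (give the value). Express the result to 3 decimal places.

0.608

Per-class recall (TP/(TP+FN)):
  resume: TP=214, FN=51+50+37=138 → 214/352 = 0.6080
  letter: TP=194, FN=61+51+60=172 → 194/366 = 0.5301
  contract: TP=211, FN=42+49+57=148 → 211/359 = 0.5877
  invoice: TP=133, FN=75+83+65=223 → 133/356 = 0.3736
Highest is class 'resume' with recall = 0.608.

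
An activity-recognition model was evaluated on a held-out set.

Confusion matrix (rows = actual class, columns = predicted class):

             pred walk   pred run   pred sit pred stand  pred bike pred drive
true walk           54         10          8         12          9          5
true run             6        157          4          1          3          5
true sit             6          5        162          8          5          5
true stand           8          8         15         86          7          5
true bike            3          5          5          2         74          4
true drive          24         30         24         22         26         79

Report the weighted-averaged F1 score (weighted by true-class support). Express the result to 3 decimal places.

0.672

Per-class F1 score (2·TP/(2·TP+FP+FN)):
  walk: TP=54, FP=6+6+8+3+24=47, FN=10+8+12+9+5=44 → 108/199 = 0.5427
  run: TP=157, FP=10+5+8+5+30=58, FN=6+4+1+3+5=19 → 314/391 = 0.8031
  sit: TP=162, FP=8+4+15+5+24=56, FN=6+5+8+5+5=29 → 324/409 = 0.7922
  stand: TP=86, FP=12+1+8+2+22=45, FN=8+8+15+7+5=43 → 172/260 = 0.6615
  bike: TP=74, FP=9+3+5+7+26=50, FN=3+5+5+2+4=19 → 148/217 = 0.6820
  drive: TP=79, FP=5+5+5+5+4=24, FN=24+30+24+22+26=126 → 158/308 = 0.5130
Weighted-F1 score = Σ (supportᵢ/N)·F1 scoreᵢ with N=892: (98/892)·0.5427 + (176/892)·0.8031 + (191/892)·0.7922 + (129/892)·0.6615 + (93/892)·0.6820 + (205/892)·0.5130 = 0.672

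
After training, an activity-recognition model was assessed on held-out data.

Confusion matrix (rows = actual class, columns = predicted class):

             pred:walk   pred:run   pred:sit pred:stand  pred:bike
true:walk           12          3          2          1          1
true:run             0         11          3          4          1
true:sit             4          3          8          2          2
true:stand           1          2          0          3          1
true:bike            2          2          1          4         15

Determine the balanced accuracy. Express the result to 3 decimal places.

0.537

Balanced accuracy = mean of per-class recall.
  walk: recall = 12/19 = 0.6316
  run: recall = 11/19 = 0.5789
  sit: recall = 8/19 = 0.4211
  stand: recall = 3/7 = 0.4286
  bike: recall = 15/24 = 0.6250
Mean = (0.6316 + 0.5789 + 0.4211 + 0.4286 + 0.6250) / 5 = 0.537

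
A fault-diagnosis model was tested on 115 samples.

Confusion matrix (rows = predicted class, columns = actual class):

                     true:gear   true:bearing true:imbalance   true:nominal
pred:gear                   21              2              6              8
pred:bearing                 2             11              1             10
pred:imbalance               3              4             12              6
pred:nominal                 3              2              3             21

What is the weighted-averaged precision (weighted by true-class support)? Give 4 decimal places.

0.5940

Per-class precision (TP/(TP+FP)):
  gear: TP=21, FP=2+6+8=16 → 21/37 = 0.56757
  bearing: TP=11, FP=2+1+10=13 → 11/24 = 0.45833
  imbalance: TP=12, FP=3+4+6=13 → 12/25 = 0.48000
  nominal: TP=21, FP=3+2+3=8 → 21/29 = 0.72414
Weighted-precision = Σ (supportᵢ/N)·precisionᵢ with N=115: (29/115)·0.56757 + (19/115)·0.45833 + (22/115)·0.48000 + (45/115)·0.72414 = 0.5940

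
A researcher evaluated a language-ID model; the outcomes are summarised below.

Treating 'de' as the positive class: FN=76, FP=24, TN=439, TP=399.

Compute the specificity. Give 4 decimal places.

Specificity = TN/(TN+FP) = 439/(439+24) = 0.9482

0.9482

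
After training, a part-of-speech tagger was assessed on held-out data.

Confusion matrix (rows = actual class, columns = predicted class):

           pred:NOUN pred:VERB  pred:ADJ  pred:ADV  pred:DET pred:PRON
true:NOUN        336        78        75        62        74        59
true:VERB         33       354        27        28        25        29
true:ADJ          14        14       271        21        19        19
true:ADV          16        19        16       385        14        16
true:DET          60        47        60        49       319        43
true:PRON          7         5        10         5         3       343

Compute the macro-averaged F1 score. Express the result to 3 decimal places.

Per-class F1 score (2·TP/(2·TP+FP+FN)):
  NOUN: TP=336, FP=33+14+16+60+7=130, FN=78+75+62+74+59=348 → 672/1150 = 0.5843
  VERB: TP=354, FP=78+14+19+47+5=163, FN=33+27+28+25+29=142 → 708/1013 = 0.6989
  ADJ: TP=271, FP=75+27+16+60+10=188, FN=14+14+21+19+19=87 → 542/817 = 0.6634
  ADV: TP=385, FP=62+28+21+49+5=165, FN=16+19+16+14+16=81 → 770/1016 = 0.7579
  DET: TP=319, FP=74+25+19+14+3=135, FN=60+47+60+49+43=259 → 638/1032 = 0.6182
  PRON: TP=343, FP=59+29+19+16+43=166, FN=7+5+10+5+3=30 → 686/882 = 0.7778
Macro-F1 score = mean = (0.5843 + 0.6989 + 0.6634 + 0.7579 + 0.6182 + 0.7778) / 6 = 0.683

0.683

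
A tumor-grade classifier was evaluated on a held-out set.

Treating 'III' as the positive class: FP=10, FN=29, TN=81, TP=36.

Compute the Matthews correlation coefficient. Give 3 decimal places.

MCC = (TP·TN − FP·FN) / √((TP+FP)(TP+FN)(TN+FP)(TN+FN))
Numerator = 36·81 − 10·29 = 2626
Denominator = √(46·65·91·110) = √29929900 = 5470.8226
MCC = 2626 / 5470.8226 = 0.480

0.480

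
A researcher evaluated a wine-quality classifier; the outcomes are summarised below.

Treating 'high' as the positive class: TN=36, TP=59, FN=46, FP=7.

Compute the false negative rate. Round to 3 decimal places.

FNR = FN/(FN+TP) = 46/(46+59) = 0.438

0.438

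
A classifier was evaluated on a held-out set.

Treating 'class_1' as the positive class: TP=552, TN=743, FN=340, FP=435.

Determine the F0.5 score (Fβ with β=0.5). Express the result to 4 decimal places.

0.5702

Fβ = (1+β²)·TP / ((1+β²)·TP + β²·FN + FP), with β²=1/4
= 1.25·552 / (1.25·552 + 0.25·340 + 435) = 0.5702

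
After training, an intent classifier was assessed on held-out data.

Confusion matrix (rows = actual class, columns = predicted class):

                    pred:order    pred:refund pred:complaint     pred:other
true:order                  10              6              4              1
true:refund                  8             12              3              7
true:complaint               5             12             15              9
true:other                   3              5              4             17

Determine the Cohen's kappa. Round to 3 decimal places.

Observed agreement pₒ = trace/N = 54/121 = 0.4463
Expected agreement pₑ = Σ (rowᵢ·colᵢ)/N² = (21·26 + 30·35 + 41·26 + 29·34)/121² = 0.2492
κ = (pₒ − pₑ)/(1 − pₑ) = (0.4463 − 0.2492)/(1 − 0.2492) = 0.263

0.263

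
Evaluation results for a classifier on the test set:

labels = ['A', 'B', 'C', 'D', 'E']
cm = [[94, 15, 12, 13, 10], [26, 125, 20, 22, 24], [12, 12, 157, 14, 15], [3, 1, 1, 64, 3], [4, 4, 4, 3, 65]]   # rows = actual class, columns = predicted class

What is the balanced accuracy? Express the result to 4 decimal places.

0.7356

Balanced accuracy = mean of per-class recall.
  A: recall = 94/144 = 0.65278
  B: recall = 125/217 = 0.57604
  C: recall = 157/210 = 0.74762
  D: recall = 64/72 = 0.88889
  E: recall = 65/80 = 0.81250
Mean = (0.65278 + 0.57604 + 0.74762 + 0.88889 + 0.81250) / 5 = 0.7356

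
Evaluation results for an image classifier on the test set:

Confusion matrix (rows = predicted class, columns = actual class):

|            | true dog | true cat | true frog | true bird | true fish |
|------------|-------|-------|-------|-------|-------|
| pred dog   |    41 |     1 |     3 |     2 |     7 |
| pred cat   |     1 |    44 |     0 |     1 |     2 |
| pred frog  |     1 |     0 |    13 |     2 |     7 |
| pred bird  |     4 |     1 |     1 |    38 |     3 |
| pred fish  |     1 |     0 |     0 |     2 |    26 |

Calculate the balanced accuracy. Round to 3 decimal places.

0.800

Balanced accuracy = mean of per-class recall.
  dog: recall = 41/48 = 0.8542
  cat: recall = 44/46 = 0.9565
  frog: recall = 13/17 = 0.7647
  bird: recall = 38/45 = 0.8444
  fish: recall = 26/45 = 0.5778
Mean = (0.8542 + 0.9565 + 0.7647 + 0.8444 + 0.5778) / 5 = 0.800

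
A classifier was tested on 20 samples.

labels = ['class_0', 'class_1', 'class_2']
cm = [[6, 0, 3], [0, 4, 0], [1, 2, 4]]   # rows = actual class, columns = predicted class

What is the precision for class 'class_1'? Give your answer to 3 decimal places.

Take TP from the diagonal, FP from the rest of the 'class_1' prediction marginal, FN from the rest of the 'class_1' actual marginal.
precision = TP/(TP+FP).
class_1: TP=4, FP=0+2=2 → 4/6 = 0.6667

0.667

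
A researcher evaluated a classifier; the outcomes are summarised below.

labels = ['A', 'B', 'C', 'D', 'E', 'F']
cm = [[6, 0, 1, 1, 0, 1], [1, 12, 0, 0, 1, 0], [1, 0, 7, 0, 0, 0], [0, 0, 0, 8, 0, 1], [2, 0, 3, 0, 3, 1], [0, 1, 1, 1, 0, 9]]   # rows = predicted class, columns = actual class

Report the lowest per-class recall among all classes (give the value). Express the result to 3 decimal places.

0.583

Per-class recall (TP/(TP+FN)):
  A: TP=6, FN=1+1+0+2+0=4 → 6/10 = 0.6000
  B: TP=12, FN=0+0+0+0+1=1 → 12/13 = 0.9231
  C: TP=7, FN=1+0+0+3+1=5 → 7/12 = 0.5833
  D: TP=8, FN=1+0+0+0+1=2 → 8/10 = 0.8000
  E: TP=3, FN=0+1+0+0+0=1 → 3/4 = 0.7500
  F: TP=9, FN=1+0+0+1+1=3 → 9/12 = 0.7500
Lowest is class 'C' with recall = 0.583.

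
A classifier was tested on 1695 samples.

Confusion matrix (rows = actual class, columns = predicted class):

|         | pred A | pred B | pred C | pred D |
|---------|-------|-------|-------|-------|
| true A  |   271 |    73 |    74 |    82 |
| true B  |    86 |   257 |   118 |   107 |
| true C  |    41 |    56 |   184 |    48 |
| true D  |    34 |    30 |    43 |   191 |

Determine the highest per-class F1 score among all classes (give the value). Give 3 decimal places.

0.582

Per-class F1 score (2·TP/(2·TP+FP+FN)):
  A: TP=271, FP=86+41+34=161, FN=73+74+82=229 → 542/932 = 0.5815
  B: TP=257, FP=73+56+30=159, FN=86+118+107=311 → 514/984 = 0.5224
  C: TP=184, FP=74+118+43=235, FN=41+56+48=145 → 368/748 = 0.4920
  D: TP=191, FP=82+107+48=237, FN=34+30+43=107 → 382/726 = 0.5262
Highest is class 'A' with F1 score = 0.582.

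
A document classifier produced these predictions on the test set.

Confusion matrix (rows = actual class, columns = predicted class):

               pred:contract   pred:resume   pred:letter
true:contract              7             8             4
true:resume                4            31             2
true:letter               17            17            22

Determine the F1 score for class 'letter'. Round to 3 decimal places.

Take TP from the diagonal, FP from the rest of the 'letter' prediction marginal, FN from the rest of the 'letter' actual marginal.
F1 score = 2·TP/(2·TP+FP+FN).
letter: TP=22, FP=4+2=6, FN=17+17=34 → 44/84 = 0.5238

0.524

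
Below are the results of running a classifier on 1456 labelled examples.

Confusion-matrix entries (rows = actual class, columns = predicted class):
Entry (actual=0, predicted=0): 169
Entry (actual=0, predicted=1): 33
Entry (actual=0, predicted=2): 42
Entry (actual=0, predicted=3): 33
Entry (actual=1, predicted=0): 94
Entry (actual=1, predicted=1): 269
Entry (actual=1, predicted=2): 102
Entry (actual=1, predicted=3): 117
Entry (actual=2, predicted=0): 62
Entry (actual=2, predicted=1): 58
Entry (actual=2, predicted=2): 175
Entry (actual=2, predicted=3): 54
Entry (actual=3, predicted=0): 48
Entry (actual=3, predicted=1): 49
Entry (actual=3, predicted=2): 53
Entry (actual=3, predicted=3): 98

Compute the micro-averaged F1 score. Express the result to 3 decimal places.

Micro-averaging pools counts across classes: ΣTP=711, ΣFP=745, ΣFN=745.
Micro-F1 score = 2·TP/(2·TP+FP+FN) on pooled counts = 0.488 (equals overall accuracy in single-label multiclass).

0.488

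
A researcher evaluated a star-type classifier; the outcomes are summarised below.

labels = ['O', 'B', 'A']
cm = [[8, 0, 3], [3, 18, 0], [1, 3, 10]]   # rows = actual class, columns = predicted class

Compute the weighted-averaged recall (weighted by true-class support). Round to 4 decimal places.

Per-class recall (TP/(TP+FN)):
  O: TP=8, FN=0+3=3 → 8/11 = 0.72727
  B: TP=18, FN=3+0=3 → 18/21 = 0.85714
  A: TP=10, FN=1+3=4 → 10/14 = 0.71429
Weighted-recall = Σ (supportᵢ/N)·recallᵢ with N=46: (11/46)·0.72727 + (21/46)·0.85714 + (14/46)·0.71429 = 0.7826

0.7826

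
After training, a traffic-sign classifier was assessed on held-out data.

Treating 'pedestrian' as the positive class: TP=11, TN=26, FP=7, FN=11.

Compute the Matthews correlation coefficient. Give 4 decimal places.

0.3006

MCC = (TP·TN − FP·FN) / √((TP+FP)(TP+FN)(TN+FP)(TN+FN))
Numerator = 11·26 − 7·11 = 209
Denominator = √(18·22·33·37) = √483516 = 695.3531
MCC = 209 / 695.3531 = 0.3006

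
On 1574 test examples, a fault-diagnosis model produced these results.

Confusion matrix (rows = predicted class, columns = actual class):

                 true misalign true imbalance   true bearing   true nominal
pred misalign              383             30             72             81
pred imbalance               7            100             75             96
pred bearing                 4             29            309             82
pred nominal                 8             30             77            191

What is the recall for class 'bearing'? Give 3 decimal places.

recall = TP/(TP+FN).
bearing: TP=309, FN=72+75+77=224 → 309/533 = 0.5797

0.580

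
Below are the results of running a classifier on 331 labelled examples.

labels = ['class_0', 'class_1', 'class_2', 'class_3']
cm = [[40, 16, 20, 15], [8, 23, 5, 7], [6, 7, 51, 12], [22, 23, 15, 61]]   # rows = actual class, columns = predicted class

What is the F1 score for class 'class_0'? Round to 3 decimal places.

0.479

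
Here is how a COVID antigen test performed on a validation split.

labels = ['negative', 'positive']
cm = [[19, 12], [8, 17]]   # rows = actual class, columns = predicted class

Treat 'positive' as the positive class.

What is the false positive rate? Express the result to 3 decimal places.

0.387

FPR = FP/(FP+TN) = 12/(12+19) = 0.387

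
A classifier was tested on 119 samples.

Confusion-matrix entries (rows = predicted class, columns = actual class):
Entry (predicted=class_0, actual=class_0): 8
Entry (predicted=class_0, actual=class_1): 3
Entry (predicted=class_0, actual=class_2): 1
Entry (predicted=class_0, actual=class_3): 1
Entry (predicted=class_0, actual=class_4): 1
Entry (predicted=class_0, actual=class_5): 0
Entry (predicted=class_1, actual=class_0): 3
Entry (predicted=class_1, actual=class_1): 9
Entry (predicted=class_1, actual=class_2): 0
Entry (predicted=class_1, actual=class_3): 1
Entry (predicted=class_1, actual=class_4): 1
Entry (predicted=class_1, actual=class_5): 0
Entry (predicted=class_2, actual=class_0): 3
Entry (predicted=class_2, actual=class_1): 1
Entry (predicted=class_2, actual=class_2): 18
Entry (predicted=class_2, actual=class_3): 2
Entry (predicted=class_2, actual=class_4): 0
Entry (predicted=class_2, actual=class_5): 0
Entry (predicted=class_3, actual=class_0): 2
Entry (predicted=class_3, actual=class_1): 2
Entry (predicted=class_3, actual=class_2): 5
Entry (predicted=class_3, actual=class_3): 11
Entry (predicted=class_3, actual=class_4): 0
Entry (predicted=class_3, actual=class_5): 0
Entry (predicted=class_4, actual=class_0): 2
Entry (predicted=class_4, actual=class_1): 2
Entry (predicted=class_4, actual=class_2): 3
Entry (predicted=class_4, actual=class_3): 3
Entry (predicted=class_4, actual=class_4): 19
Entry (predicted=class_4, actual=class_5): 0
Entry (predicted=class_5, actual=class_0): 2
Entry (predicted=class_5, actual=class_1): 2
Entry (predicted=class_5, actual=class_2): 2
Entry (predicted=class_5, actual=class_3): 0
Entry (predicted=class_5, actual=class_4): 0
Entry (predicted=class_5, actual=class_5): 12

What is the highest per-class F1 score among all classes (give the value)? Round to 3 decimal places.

0.800

Per-class F1 score (2·TP/(2·TP+FP+FN)):
  class_0: TP=8, FP=3+1+1+1+0=6, FN=3+3+2+2+2=12 → 16/34 = 0.4706
  class_1: TP=9, FP=3+0+1+1+0=5, FN=3+1+2+2+2=10 → 18/33 = 0.5455
  class_2: TP=18, FP=3+1+2+0+0=6, FN=1+0+5+3+2=11 → 36/53 = 0.6792
  class_3: TP=11, FP=2+2+5+0+0=9, FN=1+1+2+3+0=7 → 22/38 = 0.5789
  class_4: TP=19, FP=2+2+3+3+0=10, FN=1+1+0+0+0=2 → 38/50 = 0.7600
  class_5: TP=12, FP=2+2+2+0+0=6, FN=0+0+0+0+0=0 → 24/30 = 0.8000
Highest is class 'class_5' with F1 score = 0.800.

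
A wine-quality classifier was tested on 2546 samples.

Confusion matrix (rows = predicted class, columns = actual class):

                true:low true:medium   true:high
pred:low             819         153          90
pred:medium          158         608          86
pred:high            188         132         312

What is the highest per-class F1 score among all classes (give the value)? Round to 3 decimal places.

0.736

Per-class F1 score (2·TP/(2·TP+FP+FN)):
  low: TP=819, FP=153+90=243, FN=158+188=346 → 1638/2227 = 0.7355
  medium: TP=608, FP=158+86=244, FN=153+132=285 → 1216/1745 = 0.6968
  high: TP=312, FP=188+132=320, FN=90+86=176 → 624/1120 = 0.5571
Highest is class 'low' with F1 score = 0.736.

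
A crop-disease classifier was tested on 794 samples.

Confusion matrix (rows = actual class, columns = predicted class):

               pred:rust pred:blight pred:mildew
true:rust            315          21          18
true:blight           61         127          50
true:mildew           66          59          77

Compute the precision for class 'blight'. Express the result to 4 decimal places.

Take TP from the diagonal, FP from the rest of the 'blight' prediction marginal, FN from the rest of the 'blight' actual marginal.
precision = TP/(TP+FP).
blight: TP=127, FP=21+59=80 → 127/207 = 0.61353

0.6135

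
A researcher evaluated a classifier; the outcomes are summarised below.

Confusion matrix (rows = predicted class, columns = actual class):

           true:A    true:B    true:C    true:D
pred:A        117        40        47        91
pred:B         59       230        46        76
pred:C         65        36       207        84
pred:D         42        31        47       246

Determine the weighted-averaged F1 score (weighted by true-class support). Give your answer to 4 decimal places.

Per-class F1 score (2·TP/(2·TP+FP+FN)):
  A: TP=117, FP=40+47+91=178, FN=59+65+42=166 → 234/578 = 0.40484
  B: TP=230, FP=59+46+76=181, FN=40+36+31=107 → 460/748 = 0.61497
  C: TP=207, FP=65+36+84=185, FN=47+46+47=140 → 414/739 = 0.56022
  D: TP=246, FP=42+31+47=120, FN=91+76+84=251 → 492/863 = 0.57010
Weighted-F1 score = Σ (supportᵢ/N)·F1 scoreᵢ with N=1464: (283/1464)·0.40484 + (337/1464)·0.61497 + (347/1464)·0.56022 + (497/1464)·0.57010 = 0.5461

0.5461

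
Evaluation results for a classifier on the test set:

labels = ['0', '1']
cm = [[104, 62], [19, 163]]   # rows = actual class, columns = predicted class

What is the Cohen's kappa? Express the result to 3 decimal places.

Observed agreement pₒ = trace/N = 267/348 = 0.7672
Expected agreement pₑ = Σ (rowᵢ·colᵢ)/N² = (166·123 + 182·225)/348² = 0.5067
κ = (pₒ − pₑ)/(1 − pₑ) = (0.7672 − 0.5067)/(1 − 0.5067) = 0.528

0.528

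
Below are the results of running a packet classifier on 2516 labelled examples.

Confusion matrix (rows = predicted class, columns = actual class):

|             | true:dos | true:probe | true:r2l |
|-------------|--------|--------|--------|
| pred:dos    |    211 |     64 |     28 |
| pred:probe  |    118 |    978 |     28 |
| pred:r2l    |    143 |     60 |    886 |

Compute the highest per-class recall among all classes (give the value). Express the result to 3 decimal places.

Per-class recall (TP/(TP+FN)):
  dos: TP=211, FN=118+143=261 → 211/472 = 0.4470
  probe: TP=978, FN=64+60=124 → 978/1102 = 0.8875
  r2l: TP=886, FN=28+28=56 → 886/942 = 0.9406
Highest is class 'r2l' with recall = 0.941.

0.941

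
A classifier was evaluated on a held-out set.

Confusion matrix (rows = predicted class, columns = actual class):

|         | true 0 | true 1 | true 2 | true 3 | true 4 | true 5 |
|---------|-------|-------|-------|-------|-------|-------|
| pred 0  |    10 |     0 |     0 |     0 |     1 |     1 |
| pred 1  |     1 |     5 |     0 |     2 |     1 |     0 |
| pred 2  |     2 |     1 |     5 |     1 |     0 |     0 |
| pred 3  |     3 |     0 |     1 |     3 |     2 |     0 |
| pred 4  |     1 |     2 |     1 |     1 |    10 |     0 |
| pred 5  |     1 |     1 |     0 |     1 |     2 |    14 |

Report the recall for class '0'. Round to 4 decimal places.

Treat '0' as positive and all other classes as negative.
recall = TP/(TP+FN).
0: TP=10, FN=1+2+3+1+1=8 → 10/18 = 0.55556

0.5556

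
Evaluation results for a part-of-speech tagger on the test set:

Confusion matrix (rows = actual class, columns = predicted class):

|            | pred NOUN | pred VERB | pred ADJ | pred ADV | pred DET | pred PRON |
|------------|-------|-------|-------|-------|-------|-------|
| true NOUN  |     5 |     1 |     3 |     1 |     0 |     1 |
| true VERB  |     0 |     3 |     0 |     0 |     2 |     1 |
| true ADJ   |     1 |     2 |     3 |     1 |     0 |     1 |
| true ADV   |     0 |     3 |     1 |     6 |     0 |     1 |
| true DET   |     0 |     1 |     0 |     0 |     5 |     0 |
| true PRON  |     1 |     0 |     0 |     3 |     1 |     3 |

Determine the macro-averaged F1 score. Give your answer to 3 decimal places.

0.498

Per-class F1 score (2·TP/(2·TP+FP+FN)):
  NOUN: TP=5, FP=0+1+0+0+1=2, FN=1+3+1+0+1=6 → 10/18 = 0.5556
  VERB: TP=3, FP=1+2+3+1+0=7, FN=0+0+0+2+1=3 → 6/16 = 0.3750
  ADJ: TP=3, FP=3+0+1+0+0=4, FN=1+2+1+0+1=5 → 6/15 = 0.4000
  ADV: TP=6, FP=1+0+1+0+3=5, FN=0+3+1+0+1=5 → 12/22 = 0.5455
  DET: TP=5, FP=0+2+0+0+1=3, FN=0+1+0+0+0=1 → 10/14 = 0.7143
  PRON: TP=3, FP=1+1+1+1+0=4, FN=1+0+0+3+1=5 → 6/15 = 0.4000
Macro-F1 score = mean = (0.5556 + 0.3750 + 0.4000 + 0.5455 + 0.7143 + 0.4000) / 6 = 0.498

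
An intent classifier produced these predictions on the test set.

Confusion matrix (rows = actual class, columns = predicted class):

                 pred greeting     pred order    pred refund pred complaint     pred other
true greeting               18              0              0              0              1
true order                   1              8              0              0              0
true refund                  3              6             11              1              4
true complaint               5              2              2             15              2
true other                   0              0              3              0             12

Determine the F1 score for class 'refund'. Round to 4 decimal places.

0.5366

Treat 'refund' as positive and all other classes as negative.
F1 score = 2·TP/(2·TP+FP+FN).
refund: TP=11, FP=0+0+2+3=5, FN=3+6+1+4=14 → 22/41 = 0.53659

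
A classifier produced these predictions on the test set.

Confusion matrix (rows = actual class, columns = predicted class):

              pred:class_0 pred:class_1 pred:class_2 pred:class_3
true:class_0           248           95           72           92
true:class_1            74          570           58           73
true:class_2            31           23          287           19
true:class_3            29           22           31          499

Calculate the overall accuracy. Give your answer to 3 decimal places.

0.722

Accuracy = trace / total = (248+570+287+499=1604) / 2223 = 1604/2223 = 0.722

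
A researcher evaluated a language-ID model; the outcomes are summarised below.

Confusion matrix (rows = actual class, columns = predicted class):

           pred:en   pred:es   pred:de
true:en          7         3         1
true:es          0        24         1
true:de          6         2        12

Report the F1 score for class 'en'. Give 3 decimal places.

0.583

F1 score = 2·TP/(2·TP+FP+FN).
en: TP=7, FP=0+6=6, FN=3+1=4 → 14/24 = 0.5833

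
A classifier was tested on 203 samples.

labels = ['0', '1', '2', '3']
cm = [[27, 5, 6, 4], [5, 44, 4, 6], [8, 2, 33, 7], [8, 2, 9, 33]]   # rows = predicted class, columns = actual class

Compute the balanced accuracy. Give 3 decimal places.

Balanced accuracy = mean of per-class recall.
  0: recall = 27/48 = 0.5625
  1: recall = 44/53 = 0.8302
  2: recall = 33/52 = 0.6346
  3: recall = 33/50 = 0.6600
Mean = (0.5625 + 0.8302 + 0.6346 + 0.6600) / 4 = 0.672

0.672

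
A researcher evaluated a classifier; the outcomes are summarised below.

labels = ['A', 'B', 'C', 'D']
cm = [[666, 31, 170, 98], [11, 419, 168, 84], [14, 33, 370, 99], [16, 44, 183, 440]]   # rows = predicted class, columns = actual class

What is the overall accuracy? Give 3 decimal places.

0.666

Accuracy = trace / total = (666+419+370+440=1895) / 2846 = 1895/2846 = 0.666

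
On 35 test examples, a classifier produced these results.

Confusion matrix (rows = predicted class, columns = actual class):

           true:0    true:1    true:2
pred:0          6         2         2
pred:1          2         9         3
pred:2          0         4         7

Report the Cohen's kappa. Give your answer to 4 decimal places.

0.4334

Observed agreement pₒ = trace/N = 22/35 = 0.62857
Expected agreement pₑ = Σ (rowᵢ·colᵢ)/N² = (8·10 + 15·14 + 12·11)/35² = 0.34449
κ = (pₒ − pₑ)/(1 − pₑ) = (0.62857 − 0.34449)/(1 − 0.34449) = 0.4334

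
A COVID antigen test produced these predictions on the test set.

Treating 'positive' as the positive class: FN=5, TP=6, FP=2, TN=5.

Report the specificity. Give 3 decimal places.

Specificity = TN/(TN+FP) = 5/(5+2) = 0.714

0.714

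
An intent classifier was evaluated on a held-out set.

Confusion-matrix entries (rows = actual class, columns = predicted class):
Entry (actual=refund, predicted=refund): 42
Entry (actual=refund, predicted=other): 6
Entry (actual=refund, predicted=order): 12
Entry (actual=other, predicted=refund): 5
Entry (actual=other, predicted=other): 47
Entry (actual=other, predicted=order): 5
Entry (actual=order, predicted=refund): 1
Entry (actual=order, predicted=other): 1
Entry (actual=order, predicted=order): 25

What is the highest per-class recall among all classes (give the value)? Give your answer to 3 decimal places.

Per-class recall (TP/(TP+FN)):
  refund: TP=42, FN=6+12=18 → 42/60 = 0.7000
  other: TP=47, FN=5+5=10 → 47/57 = 0.8246
  order: TP=25, FN=1+1=2 → 25/27 = 0.9259
Highest is class 'order' with recall = 0.926.

0.926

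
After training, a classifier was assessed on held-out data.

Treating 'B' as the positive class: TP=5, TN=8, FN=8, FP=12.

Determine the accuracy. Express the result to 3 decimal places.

0.394

Accuracy = (TP+TN)/N = (5+8)/33 = 0.394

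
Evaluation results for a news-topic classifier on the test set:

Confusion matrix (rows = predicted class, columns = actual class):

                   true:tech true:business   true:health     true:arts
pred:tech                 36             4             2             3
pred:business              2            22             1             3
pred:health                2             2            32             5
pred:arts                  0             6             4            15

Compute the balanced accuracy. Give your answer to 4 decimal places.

0.7361

Balanced accuracy = mean of per-class recall.
  tech: recall = 36/40 = 0.90000
  business: recall = 22/34 = 0.64706
  health: recall = 32/39 = 0.82051
  arts: recall = 15/26 = 0.57692
Mean = (0.90000 + 0.64706 + 0.82051 + 0.57692) / 4 = 0.7361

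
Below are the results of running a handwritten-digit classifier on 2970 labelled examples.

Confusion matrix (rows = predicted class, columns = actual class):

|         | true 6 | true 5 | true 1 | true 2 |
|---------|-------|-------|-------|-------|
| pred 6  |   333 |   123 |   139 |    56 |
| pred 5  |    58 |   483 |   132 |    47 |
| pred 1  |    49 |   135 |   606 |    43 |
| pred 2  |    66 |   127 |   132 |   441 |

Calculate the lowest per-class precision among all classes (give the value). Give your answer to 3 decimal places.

0.512

Per-class precision (TP/(TP+FP)):
  6: TP=333, FP=123+139+56=318 → 333/651 = 0.5115
  5: TP=483, FP=58+132+47=237 → 483/720 = 0.6708
  1: TP=606, FP=49+135+43=227 → 606/833 = 0.7275
  2: TP=441, FP=66+127+132=325 → 441/766 = 0.5757
Lowest is class '6' with precision = 0.512.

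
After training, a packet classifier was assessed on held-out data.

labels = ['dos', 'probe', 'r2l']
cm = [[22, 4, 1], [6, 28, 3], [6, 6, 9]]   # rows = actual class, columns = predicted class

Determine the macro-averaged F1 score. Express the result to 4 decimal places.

0.6658

Per-class F1 score (2·TP/(2·TP+FP+FN)):
  dos: TP=22, FP=6+6=12, FN=4+1=5 → 44/61 = 0.72131
  probe: TP=28, FP=4+6=10, FN=6+3=9 → 56/75 = 0.74667
  r2l: TP=9, FP=1+3=4, FN=6+6=12 → 18/34 = 0.52941
Macro-F1 score = mean = (0.72131 + 0.74667 + 0.52941) / 3 = 0.6658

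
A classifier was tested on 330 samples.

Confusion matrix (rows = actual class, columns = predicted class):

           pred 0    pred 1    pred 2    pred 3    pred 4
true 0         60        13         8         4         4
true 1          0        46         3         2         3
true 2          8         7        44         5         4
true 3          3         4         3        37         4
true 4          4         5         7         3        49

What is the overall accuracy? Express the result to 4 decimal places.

0.7152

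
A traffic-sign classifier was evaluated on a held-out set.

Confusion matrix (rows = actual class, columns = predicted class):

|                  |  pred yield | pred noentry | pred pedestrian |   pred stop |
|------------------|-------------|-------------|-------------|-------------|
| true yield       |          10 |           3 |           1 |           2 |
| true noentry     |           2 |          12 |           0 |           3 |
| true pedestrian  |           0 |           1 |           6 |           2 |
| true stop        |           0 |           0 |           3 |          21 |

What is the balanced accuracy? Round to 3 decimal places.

Balanced accuracy = mean of per-class recall.
  yield: recall = 10/16 = 0.6250
  noentry: recall = 12/17 = 0.7059
  pedestrian: recall = 6/9 = 0.6667
  stop: recall = 21/24 = 0.8750
Mean = (0.6250 + 0.7059 + 0.6667 + 0.8750) / 4 = 0.718

0.718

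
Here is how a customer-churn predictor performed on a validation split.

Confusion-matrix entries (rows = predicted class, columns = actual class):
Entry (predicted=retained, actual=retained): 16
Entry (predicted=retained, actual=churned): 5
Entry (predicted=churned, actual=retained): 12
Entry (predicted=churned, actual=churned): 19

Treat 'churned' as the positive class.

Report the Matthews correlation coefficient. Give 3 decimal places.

0.369

MCC = (TP·TN − FP·FN) / √((TP+FP)(TP+FN)(TN+FP)(TN+FN))
Numerator = 19·16 − 12·5 = 244
Denominator = √(31·24·28·21) = √437472 = 661.4167
MCC = 244 / 661.4167 = 0.369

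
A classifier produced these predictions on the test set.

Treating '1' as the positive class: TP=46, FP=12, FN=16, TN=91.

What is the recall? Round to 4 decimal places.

0.7419

Recall = TP/(TP+FN) = 46/(46+16) = 46/62 = 0.7419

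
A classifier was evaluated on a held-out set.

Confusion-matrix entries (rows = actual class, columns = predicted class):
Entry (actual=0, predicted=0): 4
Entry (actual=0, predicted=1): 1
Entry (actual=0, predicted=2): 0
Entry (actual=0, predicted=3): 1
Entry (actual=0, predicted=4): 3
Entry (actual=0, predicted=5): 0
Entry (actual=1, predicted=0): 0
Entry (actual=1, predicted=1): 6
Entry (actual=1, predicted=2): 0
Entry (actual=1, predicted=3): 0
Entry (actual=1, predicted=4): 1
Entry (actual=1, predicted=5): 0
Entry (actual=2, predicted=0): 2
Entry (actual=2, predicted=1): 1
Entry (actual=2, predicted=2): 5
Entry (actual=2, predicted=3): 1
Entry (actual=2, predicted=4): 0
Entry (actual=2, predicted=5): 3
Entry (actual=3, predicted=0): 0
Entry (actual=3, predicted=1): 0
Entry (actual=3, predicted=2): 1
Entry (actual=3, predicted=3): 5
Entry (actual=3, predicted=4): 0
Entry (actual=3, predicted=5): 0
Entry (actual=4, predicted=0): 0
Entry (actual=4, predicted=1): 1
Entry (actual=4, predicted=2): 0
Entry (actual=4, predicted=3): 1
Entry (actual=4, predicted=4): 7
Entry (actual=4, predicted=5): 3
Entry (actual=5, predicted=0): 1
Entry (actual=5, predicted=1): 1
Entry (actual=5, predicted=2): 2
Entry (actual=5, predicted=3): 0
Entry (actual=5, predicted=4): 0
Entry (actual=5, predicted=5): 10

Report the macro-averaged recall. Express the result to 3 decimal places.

Per-class recall (TP/(TP+FN)):
  0: TP=4, FN=1+0+1+3+0=5 → 4/9 = 0.4444
  1: TP=6, FN=0+0+0+1+0=1 → 6/7 = 0.8571
  2: TP=5, FN=2+1+1+0+3=7 → 5/12 = 0.4167
  3: TP=5, FN=0+0+1+0+0=1 → 5/6 = 0.8333
  4: TP=7, FN=0+1+0+1+3=5 → 7/12 = 0.5833
  5: TP=10, FN=1+1+2+0+0=4 → 10/14 = 0.7143
Macro-recall = mean = (0.4444 + 0.8571 + 0.4167 + 0.8333 + 0.5833 + 0.7143) / 6 = 0.642

0.642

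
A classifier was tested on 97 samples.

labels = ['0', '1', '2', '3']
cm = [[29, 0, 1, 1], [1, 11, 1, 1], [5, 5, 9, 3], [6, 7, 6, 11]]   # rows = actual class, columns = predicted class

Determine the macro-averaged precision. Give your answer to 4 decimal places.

Per-class precision (TP/(TP+FP)):
  0: TP=29, FP=1+5+6=12 → 29/41 = 0.70732
  1: TP=11, FP=0+5+7=12 → 11/23 = 0.47826
  2: TP=9, FP=1+1+6=8 → 9/17 = 0.52941
  3: TP=11, FP=1+1+3=5 → 11/16 = 0.68750
Macro-precision = mean = (0.70732 + 0.47826 + 0.52941 + 0.68750) / 4 = 0.6006

0.6006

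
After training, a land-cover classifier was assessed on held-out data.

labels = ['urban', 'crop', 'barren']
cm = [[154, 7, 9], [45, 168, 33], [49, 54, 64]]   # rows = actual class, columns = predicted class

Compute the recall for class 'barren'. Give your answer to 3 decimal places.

0.383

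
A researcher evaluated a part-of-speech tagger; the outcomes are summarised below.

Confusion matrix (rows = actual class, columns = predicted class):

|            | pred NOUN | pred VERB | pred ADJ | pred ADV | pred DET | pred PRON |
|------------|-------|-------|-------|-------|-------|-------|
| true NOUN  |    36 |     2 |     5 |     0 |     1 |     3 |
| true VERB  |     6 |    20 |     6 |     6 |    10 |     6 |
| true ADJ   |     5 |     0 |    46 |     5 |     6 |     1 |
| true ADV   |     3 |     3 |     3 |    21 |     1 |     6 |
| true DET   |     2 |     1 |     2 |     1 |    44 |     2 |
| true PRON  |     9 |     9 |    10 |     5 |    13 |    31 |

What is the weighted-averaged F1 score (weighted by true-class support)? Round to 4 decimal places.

Per-class F1 score (2·TP/(2·TP+FP+FN)):
  NOUN: TP=36, FP=6+5+3+2+9=25, FN=2+5+0+1+3=11 → 72/108 = 0.66667
  VERB: TP=20, FP=2+0+3+1+9=15, FN=6+6+6+10+6=34 → 40/89 = 0.44944
  ADJ: TP=46, FP=5+6+3+2+10=26, FN=5+0+5+6+1=17 → 92/135 = 0.68148
  ADV: TP=21, FP=0+6+5+1+5=17, FN=3+3+3+1+6=16 → 42/75 = 0.56000
  DET: TP=44, FP=1+10+6+1+13=31, FN=2+1+2+1+2=8 → 88/127 = 0.69291
  PRON: TP=31, FP=3+6+1+6+2=18, FN=9+9+10+5+13=46 → 62/126 = 0.49206
Weighted-F1 score = Σ (supportᵢ/N)·F1 scoreᵢ with N=330: (47/330)·0.66667 + (54/330)·0.44944 + (63/330)·0.68148 + (37/330)·0.56000 + (52/330)·0.69291 + (77/330)·0.49206 = 0.5854

0.5854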